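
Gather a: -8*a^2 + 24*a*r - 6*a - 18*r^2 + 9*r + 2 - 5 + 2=-8*a^2 + a*(24*r - 6) - 18*r^2 + 9*r - 1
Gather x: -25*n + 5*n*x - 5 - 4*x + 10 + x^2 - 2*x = -25*n + x^2 + x*(5*n - 6) + 5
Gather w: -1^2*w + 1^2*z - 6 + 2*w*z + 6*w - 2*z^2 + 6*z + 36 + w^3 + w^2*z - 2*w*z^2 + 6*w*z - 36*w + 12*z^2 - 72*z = w^3 + w^2*z + w*(-2*z^2 + 8*z - 31) + 10*z^2 - 65*z + 30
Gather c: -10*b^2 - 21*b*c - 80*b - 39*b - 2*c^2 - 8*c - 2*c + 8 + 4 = -10*b^2 - 119*b - 2*c^2 + c*(-21*b - 10) + 12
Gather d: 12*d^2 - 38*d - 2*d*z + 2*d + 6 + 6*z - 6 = 12*d^2 + d*(-2*z - 36) + 6*z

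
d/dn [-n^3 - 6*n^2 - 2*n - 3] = -3*n^2 - 12*n - 2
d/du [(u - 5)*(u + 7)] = 2*u + 2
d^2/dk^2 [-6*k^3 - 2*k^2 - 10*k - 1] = -36*k - 4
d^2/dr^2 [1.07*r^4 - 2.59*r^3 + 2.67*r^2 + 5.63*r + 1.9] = 12.84*r^2 - 15.54*r + 5.34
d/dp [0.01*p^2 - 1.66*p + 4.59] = 0.02*p - 1.66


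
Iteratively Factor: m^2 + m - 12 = (m + 4)*(m - 3)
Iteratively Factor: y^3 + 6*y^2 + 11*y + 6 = (y + 1)*(y^2 + 5*y + 6) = (y + 1)*(y + 3)*(y + 2)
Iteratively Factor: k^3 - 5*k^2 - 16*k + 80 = (k - 5)*(k^2 - 16) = (k - 5)*(k + 4)*(k - 4)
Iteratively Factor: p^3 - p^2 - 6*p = (p - 3)*(p^2 + 2*p) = p*(p - 3)*(p + 2)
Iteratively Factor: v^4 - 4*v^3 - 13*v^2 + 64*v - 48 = (v - 4)*(v^3 - 13*v + 12) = (v - 4)*(v + 4)*(v^2 - 4*v + 3) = (v - 4)*(v - 1)*(v + 4)*(v - 3)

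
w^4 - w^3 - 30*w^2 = w^2*(w - 6)*(w + 5)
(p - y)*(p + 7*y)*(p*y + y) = p^3*y + 6*p^2*y^2 + p^2*y - 7*p*y^3 + 6*p*y^2 - 7*y^3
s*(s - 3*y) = s^2 - 3*s*y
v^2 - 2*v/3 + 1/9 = (v - 1/3)^2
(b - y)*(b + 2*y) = b^2 + b*y - 2*y^2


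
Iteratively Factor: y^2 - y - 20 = (y + 4)*(y - 5)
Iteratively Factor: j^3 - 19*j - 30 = (j - 5)*(j^2 + 5*j + 6) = (j - 5)*(j + 2)*(j + 3)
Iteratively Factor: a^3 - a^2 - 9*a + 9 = (a + 3)*(a^2 - 4*a + 3) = (a - 3)*(a + 3)*(a - 1)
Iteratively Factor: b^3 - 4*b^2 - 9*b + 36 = (b - 4)*(b^2 - 9) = (b - 4)*(b + 3)*(b - 3)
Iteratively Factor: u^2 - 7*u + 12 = (u - 3)*(u - 4)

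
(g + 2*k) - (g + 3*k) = -k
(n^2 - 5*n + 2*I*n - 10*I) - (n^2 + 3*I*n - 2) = -5*n - I*n + 2 - 10*I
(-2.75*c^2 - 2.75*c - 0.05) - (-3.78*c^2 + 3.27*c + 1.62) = 1.03*c^2 - 6.02*c - 1.67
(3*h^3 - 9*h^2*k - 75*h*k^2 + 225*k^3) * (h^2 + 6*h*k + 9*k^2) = 3*h^5 + 9*h^4*k - 102*h^3*k^2 - 306*h^2*k^3 + 675*h*k^4 + 2025*k^5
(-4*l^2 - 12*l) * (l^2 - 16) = -4*l^4 - 12*l^3 + 64*l^2 + 192*l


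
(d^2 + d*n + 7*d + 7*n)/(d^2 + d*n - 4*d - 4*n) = (d + 7)/(d - 4)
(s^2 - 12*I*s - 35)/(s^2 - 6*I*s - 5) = (s - 7*I)/(s - I)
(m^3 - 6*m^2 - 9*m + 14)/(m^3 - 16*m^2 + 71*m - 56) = (m + 2)/(m - 8)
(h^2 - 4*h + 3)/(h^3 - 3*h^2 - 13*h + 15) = (h - 3)/(h^2 - 2*h - 15)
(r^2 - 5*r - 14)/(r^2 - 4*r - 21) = (r + 2)/(r + 3)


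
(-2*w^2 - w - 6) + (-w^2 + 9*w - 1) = -3*w^2 + 8*w - 7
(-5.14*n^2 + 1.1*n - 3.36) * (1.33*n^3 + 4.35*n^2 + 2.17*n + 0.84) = -6.8362*n^5 - 20.896*n^4 - 10.8376*n^3 - 16.5466*n^2 - 6.3672*n - 2.8224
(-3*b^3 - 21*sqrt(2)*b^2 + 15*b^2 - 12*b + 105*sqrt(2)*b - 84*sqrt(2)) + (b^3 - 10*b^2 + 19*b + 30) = -2*b^3 - 21*sqrt(2)*b^2 + 5*b^2 + 7*b + 105*sqrt(2)*b - 84*sqrt(2) + 30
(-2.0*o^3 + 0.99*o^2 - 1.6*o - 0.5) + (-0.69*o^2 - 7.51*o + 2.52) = -2.0*o^3 + 0.3*o^2 - 9.11*o + 2.02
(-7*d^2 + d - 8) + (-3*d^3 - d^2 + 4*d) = -3*d^3 - 8*d^2 + 5*d - 8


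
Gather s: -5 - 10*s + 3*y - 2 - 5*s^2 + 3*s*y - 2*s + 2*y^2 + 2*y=-5*s^2 + s*(3*y - 12) + 2*y^2 + 5*y - 7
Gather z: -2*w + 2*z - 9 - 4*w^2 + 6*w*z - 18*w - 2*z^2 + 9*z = -4*w^2 - 20*w - 2*z^2 + z*(6*w + 11) - 9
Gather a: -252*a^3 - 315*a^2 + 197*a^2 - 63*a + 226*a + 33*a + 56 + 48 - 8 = -252*a^3 - 118*a^2 + 196*a + 96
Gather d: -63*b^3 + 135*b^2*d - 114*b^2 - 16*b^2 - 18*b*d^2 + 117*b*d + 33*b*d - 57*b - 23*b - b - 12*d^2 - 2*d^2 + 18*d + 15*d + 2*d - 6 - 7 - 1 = -63*b^3 - 130*b^2 - 81*b + d^2*(-18*b - 14) + d*(135*b^2 + 150*b + 35) - 14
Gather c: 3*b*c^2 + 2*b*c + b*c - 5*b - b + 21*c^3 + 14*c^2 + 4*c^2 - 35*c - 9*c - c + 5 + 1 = -6*b + 21*c^3 + c^2*(3*b + 18) + c*(3*b - 45) + 6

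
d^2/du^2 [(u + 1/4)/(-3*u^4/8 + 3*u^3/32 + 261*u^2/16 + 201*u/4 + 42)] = 16*((4*u + 1)*(-16*u^3 + 3*u^2 + 348*u + 536)^2 + (64*u^3 - 12*u^2 - 1392*u - 3*(4*u + 1)*(-8*u^2 + u + 58) - 2144)*(-4*u^4 + u^3 + 174*u^2 + 536*u + 448))/(3*(-4*u^4 + u^3 + 174*u^2 + 536*u + 448)^3)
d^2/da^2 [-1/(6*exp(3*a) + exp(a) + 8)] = (-2*(18*exp(2*a) + 1)^2*exp(a) + (54*exp(2*a) + 1)*(6*exp(3*a) + exp(a) + 8))*exp(a)/(6*exp(3*a) + exp(a) + 8)^3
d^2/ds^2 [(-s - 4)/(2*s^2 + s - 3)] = 2*(-(s + 4)*(4*s + 1)^2 + 3*(2*s + 3)*(2*s^2 + s - 3))/(2*s^2 + s - 3)^3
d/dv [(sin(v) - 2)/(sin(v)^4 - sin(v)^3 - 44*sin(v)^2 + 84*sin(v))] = (-3*cos(v) - 2/tan(v) + 42*cos(v)/sin(v)^2)/((sin(v) - 6)^2*(sin(v) + 7)^2)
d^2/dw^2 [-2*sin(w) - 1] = 2*sin(w)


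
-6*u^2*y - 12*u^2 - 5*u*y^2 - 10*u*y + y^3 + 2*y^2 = (-6*u + y)*(u + y)*(y + 2)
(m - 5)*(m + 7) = m^2 + 2*m - 35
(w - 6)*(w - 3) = w^2 - 9*w + 18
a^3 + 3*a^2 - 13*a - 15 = (a - 3)*(a + 1)*(a + 5)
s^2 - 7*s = s*(s - 7)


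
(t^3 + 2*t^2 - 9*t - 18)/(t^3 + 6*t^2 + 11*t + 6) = (t - 3)/(t + 1)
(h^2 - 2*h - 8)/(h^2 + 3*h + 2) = (h - 4)/(h + 1)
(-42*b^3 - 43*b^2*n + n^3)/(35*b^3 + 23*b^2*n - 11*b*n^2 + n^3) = (-6*b - n)/(5*b - n)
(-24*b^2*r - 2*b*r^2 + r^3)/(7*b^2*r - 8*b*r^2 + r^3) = (-24*b^2 - 2*b*r + r^2)/(7*b^2 - 8*b*r + r^2)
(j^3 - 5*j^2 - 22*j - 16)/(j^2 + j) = j - 6 - 16/j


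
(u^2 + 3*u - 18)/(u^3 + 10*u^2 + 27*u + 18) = (u - 3)/(u^2 + 4*u + 3)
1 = 1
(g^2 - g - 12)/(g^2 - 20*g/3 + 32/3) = 3*(g + 3)/(3*g - 8)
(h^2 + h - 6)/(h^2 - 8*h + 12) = (h + 3)/(h - 6)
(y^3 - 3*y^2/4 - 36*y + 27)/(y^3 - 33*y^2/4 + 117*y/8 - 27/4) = 2*(y + 6)/(2*y - 3)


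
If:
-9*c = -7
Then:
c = 7/9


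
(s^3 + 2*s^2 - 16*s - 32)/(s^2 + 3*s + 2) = (s^2 - 16)/(s + 1)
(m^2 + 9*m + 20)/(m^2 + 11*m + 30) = (m + 4)/(m + 6)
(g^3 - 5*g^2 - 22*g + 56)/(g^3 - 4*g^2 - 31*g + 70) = (g + 4)/(g + 5)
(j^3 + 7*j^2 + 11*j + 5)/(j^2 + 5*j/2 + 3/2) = 2*(j^2 + 6*j + 5)/(2*j + 3)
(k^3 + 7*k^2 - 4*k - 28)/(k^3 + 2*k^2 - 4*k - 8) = (k + 7)/(k + 2)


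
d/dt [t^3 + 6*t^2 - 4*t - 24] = 3*t^2 + 12*t - 4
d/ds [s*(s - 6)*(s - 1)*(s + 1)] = 4*s^3 - 18*s^2 - 2*s + 6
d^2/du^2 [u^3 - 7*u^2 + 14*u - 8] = 6*u - 14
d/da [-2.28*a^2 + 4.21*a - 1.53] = 4.21 - 4.56*a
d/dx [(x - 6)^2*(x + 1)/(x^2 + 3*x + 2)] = (x^2 + 4*x - 60)/(x^2 + 4*x + 4)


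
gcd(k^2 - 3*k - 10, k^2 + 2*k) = k + 2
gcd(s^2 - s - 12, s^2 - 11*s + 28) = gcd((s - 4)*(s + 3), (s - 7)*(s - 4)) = s - 4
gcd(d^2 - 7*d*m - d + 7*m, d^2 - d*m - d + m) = d - 1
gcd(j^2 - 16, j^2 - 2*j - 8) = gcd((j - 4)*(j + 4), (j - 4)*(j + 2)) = j - 4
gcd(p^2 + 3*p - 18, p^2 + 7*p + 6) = p + 6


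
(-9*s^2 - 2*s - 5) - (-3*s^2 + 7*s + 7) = -6*s^2 - 9*s - 12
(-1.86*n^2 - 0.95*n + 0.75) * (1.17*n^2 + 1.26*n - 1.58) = -2.1762*n^4 - 3.4551*n^3 + 2.6193*n^2 + 2.446*n - 1.185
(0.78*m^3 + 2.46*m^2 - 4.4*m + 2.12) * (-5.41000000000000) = -4.2198*m^3 - 13.3086*m^2 + 23.804*m - 11.4692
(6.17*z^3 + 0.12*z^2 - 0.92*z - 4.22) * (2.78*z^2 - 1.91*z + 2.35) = 17.1526*z^5 - 11.4511*z^4 + 11.7127*z^3 - 9.6924*z^2 + 5.8982*z - 9.917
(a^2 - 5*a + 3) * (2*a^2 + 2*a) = 2*a^4 - 8*a^3 - 4*a^2 + 6*a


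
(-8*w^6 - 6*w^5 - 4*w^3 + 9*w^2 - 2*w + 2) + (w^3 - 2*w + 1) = -8*w^6 - 6*w^5 - 3*w^3 + 9*w^2 - 4*w + 3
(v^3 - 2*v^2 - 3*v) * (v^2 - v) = v^5 - 3*v^4 - v^3 + 3*v^2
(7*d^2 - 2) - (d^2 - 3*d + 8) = 6*d^2 + 3*d - 10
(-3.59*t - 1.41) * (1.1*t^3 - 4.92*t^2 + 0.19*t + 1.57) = -3.949*t^4 + 16.1118*t^3 + 6.2551*t^2 - 5.9042*t - 2.2137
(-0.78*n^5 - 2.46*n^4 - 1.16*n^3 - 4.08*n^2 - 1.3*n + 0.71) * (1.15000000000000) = -0.897*n^5 - 2.829*n^4 - 1.334*n^3 - 4.692*n^2 - 1.495*n + 0.8165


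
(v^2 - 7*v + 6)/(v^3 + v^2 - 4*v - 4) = (v^2 - 7*v + 6)/(v^3 + v^2 - 4*v - 4)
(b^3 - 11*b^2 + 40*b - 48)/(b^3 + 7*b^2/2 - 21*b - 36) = 2*(b^2 - 7*b + 12)/(2*b^2 + 15*b + 18)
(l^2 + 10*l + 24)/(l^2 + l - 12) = (l + 6)/(l - 3)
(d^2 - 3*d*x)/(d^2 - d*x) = (d - 3*x)/(d - x)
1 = 1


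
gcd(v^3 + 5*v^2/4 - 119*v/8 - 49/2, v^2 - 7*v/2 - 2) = v - 4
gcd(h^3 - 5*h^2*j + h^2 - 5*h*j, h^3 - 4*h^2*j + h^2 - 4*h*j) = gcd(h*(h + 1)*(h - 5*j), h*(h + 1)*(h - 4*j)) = h^2 + h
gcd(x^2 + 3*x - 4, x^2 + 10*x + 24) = x + 4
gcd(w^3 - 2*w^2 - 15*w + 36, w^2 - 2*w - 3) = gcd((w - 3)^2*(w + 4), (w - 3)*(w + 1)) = w - 3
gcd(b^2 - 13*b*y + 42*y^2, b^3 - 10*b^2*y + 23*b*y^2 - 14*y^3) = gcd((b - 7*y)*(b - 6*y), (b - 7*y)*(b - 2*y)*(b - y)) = -b + 7*y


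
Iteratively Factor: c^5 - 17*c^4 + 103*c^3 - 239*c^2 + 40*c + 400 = (c + 1)*(c^4 - 18*c^3 + 121*c^2 - 360*c + 400) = (c - 4)*(c + 1)*(c^3 - 14*c^2 + 65*c - 100) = (c - 5)*(c - 4)*(c + 1)*(c^2 - 9*c + 20) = (c - 5)^2*(c - 4)*(c + 1)*(c - 4)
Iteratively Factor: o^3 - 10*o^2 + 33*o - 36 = (o - 3)*(o^2 - 7*o + 12) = (o - 3)^2*(o - 4)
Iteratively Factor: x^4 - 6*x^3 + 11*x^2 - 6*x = (x)*(x^3 - 6*x^2 + 11*x - 6) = x*(x - 3)*(x^2 - 3*x + 2) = x*(x - 3)*(x - 2)*(x - 1)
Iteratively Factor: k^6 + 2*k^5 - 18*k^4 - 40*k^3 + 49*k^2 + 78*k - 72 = (k - 1)*(k^5 + 3*k^4 - 15*k^3 - 55*k^2 - 6*k + 72) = (k - 1)*(k + 3)*(k^4 - 15*k^2 - 10*k + 24) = (k - 1)*(k + 2)*(k + 3)*(k^3 - 2*k^2 - 11*k + 12) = (k - 1)^2*(k + 2)*(k + 3)*(k^2 - k - 12) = (k - 1)^2*(k + 2)*(k + 3)^2*(k - 4)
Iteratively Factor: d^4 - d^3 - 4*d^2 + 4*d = (d - 1)*(d^3 - 4*d) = d*(d - 1)*(d^2 - 4) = d*(d - 1)*(d + 2)*(d - 2)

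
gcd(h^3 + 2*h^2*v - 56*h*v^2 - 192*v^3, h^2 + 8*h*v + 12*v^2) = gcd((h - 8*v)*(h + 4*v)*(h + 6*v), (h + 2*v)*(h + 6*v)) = h + 6*v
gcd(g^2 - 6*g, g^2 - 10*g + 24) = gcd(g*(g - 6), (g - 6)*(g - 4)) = g - 6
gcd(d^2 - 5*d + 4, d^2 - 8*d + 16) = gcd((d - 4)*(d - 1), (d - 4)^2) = d - 4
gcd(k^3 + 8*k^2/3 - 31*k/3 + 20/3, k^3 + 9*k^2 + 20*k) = k + 5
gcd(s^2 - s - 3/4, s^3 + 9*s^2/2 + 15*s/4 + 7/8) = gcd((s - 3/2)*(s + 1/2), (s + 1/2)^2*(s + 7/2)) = s + 1/2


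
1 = 1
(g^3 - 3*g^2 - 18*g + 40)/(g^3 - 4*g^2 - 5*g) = (g^2 + 2*g - 8)/(g*(g + 1))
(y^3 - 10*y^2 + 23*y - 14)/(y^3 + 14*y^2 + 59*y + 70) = (y^3 - 10*y^2 + 23*y - 14)/(y^3 + 14*y^2 + 59*y + 70)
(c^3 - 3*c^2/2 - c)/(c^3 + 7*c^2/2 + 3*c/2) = (c - 2)/(c + 3)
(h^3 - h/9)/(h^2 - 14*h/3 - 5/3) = h*(3*h - 1)/(3*(h - 5))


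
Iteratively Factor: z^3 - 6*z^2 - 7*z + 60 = (z - 4)*(z^2 - 2*z - 15) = (z - 5)*(z - 4)*(z + 3)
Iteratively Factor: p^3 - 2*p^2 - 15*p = (p)*(p^2 - 2*p - 15) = p*(p - 5)*(p + 3)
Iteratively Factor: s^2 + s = (s)*(s + 1)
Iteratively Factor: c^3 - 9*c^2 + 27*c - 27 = (c - 3)*(c^2 - 6*c + 9) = (c - 3)^2*(c - 3)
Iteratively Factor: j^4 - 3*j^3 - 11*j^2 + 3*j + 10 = (j + 2)*(j^3 - 5*j^2 - j + 5) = (j - 5)*(j + 2)*(j^2 - 1) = (j - 5)*(j - 1)*(j + 2)*(j + 1)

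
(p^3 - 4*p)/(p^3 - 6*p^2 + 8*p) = (p + 2)/(p - 4)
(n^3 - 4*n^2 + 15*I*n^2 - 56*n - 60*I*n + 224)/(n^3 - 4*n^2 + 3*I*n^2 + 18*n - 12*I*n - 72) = (n^2 + 15*I*n - 56)/(n^2 + 3*I*n + 18)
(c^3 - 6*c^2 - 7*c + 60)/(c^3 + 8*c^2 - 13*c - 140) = (c^2 - 2*c - 15)/(c^2 + 12*c + 35)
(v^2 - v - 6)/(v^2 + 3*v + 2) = (v - 3)/(v + 1)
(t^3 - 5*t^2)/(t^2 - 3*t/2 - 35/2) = 2*t^2/(2*t + 7)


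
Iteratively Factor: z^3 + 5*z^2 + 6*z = (z)*(z^2 + 5*z + 6) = z*(z + 3)*(z + 2)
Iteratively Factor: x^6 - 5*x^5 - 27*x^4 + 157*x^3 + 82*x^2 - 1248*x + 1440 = (x - 5)*(x^5 - 27*x^3 + 22*x^2 + 192*x - 288) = (x - 5)*(x - 3)*(x^4 + 3*x^3 - 18*x^2 - 32*x + 96) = (x - 5)*(x - 3)*(x + 4)*(x^3 - x^2 - 14*x + 24) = (x - 5)*(x - 3)^2*(x + 4)*(x^2 + 2*x - 8) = (x - 5)*(x - 3)^2*(x - 2)*(x + 4)*(x + 4)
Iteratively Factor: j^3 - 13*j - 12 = (j + 3)*(j^2 - 3*j - 4) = (j - 4)*(j + 3)*(j + 1)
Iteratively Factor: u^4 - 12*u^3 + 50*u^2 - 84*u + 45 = (u - 5)*(u^3 - 7*u^2 + 15*u - 9) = (u - 5)*(u - 3)*(u^2 - 4*u + 3) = (u - 5)*(u - 3)*(u - 1)*(u - 3)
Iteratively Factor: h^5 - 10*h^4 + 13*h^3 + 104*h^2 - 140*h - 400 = (h + 2)*(h^4 - 12*h^3 + 37*h^2 + 30*h - 200) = (h - 4)*(h + 2)*(h^3 - 8*h^2 + 5*h + 50) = (h - 5)*(h - 4)*(h + 2)*(h^2 - 3*h - 10) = (h - 5)*(h - 4)*(h + 2)^2*(h - 5)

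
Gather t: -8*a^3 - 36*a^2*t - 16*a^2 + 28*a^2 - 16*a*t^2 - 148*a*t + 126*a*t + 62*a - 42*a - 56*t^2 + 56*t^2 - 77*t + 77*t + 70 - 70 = -8*a^3 + 12*a^2 - 16*a*t^2 + 20*a + t*(-36*a^2 - 22*a)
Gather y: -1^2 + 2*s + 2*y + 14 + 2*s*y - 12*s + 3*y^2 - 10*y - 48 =-10*s + 3*y^2 + y*(2*s - 8) - 35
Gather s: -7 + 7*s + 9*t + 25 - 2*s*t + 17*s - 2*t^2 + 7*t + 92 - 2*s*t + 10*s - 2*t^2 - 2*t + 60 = s*(34 - 4*t) - 4*t^2 + 14*t + 170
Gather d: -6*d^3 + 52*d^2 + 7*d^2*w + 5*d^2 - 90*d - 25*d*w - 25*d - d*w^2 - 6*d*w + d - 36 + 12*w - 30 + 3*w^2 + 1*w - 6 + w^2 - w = -6*d^3 + d^2*(7*w + 57) + d*(-w^2 - 31*w - 114) + 4*w^2 + 12*w - 72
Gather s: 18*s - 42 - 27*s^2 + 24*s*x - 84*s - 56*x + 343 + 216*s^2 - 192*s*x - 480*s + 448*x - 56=189*s^2 + s*(-168*x - 546) + 392*x + 245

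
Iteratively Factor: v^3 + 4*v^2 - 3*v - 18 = (v + 3)*(v^2 + v - 6) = (v - 2)*(v + 3)*(v + 3)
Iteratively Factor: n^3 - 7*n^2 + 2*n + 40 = (n + 2)*(n^2 - 9*n + 20) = (n - 4)*(n + 2)*(n - 5)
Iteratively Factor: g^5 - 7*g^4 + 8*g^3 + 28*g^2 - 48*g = (g - 4)*(g^4 - 3*g^3 - 4*g^2 + 12*g) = (g - 4)*(g - 3)*(g^3 - 4*g) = g*(g - 4)*(g - 3)*(g^2 - 4) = g*(g - 4)*(g - 3)*(g + 2)*(g - 2)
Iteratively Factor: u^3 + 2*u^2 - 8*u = (u)*(u^2 + 2*u - 8) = u*(u - 2)*(u + 4)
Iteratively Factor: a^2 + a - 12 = (a + 4)*(a - 3)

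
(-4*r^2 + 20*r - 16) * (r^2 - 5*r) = -4*r^4 + 40*r^3 - 116*r^2 + 80*r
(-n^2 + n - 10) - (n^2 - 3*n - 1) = -2*n^2 + 4*n - 9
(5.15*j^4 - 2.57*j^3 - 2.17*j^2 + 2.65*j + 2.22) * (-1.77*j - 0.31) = -9.1155*j^5 + 2.9524*j^4 + 4.6376*j^3 - 4.0178*j^2 - 4.7509*j - 0.6882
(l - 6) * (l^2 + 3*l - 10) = l^3 - 3*l^2 - 28*l + 60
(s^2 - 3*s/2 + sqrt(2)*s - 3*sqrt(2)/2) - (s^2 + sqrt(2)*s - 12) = -3*s/2 - 3*sqrt(2)/2 + 12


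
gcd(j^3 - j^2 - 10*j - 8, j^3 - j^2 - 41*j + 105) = 1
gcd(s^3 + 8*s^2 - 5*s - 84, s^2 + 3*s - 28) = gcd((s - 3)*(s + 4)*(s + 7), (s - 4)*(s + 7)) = s + 7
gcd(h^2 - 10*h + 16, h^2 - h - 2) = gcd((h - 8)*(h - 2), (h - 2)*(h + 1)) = h - 2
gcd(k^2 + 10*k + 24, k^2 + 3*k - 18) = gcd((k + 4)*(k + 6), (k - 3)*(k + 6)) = k + 6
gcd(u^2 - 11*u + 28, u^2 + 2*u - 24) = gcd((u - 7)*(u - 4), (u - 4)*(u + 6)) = u - 4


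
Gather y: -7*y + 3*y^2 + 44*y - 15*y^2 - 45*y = -12*y^2 - 8*y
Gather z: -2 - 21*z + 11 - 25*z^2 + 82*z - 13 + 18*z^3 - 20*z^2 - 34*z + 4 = 18*z^3 - 45*z^2 + 27*z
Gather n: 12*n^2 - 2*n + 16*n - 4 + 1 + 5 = 12*n^2 + 14*n + 2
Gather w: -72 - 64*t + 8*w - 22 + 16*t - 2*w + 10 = -48*t + 6*w - 84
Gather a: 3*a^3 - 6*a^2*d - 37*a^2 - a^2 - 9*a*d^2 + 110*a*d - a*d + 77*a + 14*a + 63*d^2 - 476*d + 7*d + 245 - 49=3*a^3 + a^2*(-6*d - 38) + a*(-9*d^2 + 109*d + 91) + 63*d^2 - 469*d + 196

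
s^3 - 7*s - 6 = (s - 3)*(s + 1)*(s + 2)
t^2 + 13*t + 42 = (t + 6)*(t + 7)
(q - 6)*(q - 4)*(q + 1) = q^3 - 9*q^2 + 14*q + 24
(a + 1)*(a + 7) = a^2 + 8*a + 7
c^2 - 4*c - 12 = (c - 6)*(c + 2)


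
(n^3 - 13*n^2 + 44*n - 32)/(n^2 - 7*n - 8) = (n^2 - 5*n + 4)/(n + 1)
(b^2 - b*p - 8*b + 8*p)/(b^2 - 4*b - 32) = (b - p)/(b + 4)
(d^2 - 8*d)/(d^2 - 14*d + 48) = d/(d - 6)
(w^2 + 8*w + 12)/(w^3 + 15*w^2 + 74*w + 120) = (w + 2)/(w^2 + 9*w + 20)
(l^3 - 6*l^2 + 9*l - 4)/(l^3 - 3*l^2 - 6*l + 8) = (l - 1)/(l + 2)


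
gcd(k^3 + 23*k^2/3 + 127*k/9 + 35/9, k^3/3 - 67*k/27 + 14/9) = 1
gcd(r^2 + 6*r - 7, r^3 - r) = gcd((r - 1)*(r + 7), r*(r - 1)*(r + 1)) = r - 1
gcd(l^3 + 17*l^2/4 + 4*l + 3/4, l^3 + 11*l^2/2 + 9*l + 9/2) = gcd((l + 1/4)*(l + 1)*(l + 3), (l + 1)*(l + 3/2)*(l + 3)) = l^2 + 4*l + 3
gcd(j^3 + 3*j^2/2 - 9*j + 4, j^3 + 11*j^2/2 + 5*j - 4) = j^2 + 7*j/2 - 2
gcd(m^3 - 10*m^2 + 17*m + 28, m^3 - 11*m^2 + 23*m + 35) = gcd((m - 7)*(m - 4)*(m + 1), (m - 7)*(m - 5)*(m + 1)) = m^2 - 6*m - 7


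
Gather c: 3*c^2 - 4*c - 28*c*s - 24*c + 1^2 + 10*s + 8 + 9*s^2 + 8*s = 3*c^2 + c*(-28*s - 28) + 9*s^2 + 18*s + 9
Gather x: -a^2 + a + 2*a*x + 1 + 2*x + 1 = -a^2 + a + x*(2*a + 2) + 2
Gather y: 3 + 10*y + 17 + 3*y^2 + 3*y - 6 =3*y^2 + 13*y + 14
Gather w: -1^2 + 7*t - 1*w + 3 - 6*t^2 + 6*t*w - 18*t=-6*t^2 - 11*t + w*(6*t - 1) + 2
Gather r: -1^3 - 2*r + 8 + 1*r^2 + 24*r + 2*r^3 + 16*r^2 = 2*r^3 + 17*r^2 + 22*r + 7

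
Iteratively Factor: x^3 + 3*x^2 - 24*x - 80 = (x - 5)*(x^2 + 8*x + 16) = (x - 5)*(x + 4)*(x + 4)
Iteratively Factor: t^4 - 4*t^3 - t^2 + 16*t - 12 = (t - 2)*(t^3 - 2*t^2 - 5*t + 6) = (t - 2)*(t + 2)*(t^2 - 4*t + 3) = (t - 2)*(t - 1)*(t + 2)*(t - 3)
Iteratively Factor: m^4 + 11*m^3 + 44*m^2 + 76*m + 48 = (m + 4)*(m^3 + 7*m^2 + 16*m + 12) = (m + 2)*(m + 4)*(m^2 + 5*m + 6) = (m + 2)*(m + 3)*(m + 4)*(m + 2)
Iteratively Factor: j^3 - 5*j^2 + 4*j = (j - 4)*(j^2 - j) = j*(j - 4)*(j - 1)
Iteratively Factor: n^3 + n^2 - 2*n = (n + 2)*(n^2 - n) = (n - 1)*(n + 2)*(n)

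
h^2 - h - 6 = (h - 3)*(h + 2)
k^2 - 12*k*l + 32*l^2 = (k - 8*l)*(k - 4*l)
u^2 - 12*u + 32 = (u - 8)*(u - 4)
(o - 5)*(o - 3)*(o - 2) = o^3 - 10*o^2 + 31*o - 30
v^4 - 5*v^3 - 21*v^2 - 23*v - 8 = (v - 8)*(v + 1)^3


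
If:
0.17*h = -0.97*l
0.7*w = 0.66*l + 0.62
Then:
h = 5.36007130124777 - 6.05169340463458*w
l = 1.06060606060606*w - 0.939393939393939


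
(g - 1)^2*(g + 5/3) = g^3 - g^2/3 - 7*g/3 + 5/3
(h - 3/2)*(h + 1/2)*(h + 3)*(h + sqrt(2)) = h^4 + sqrt(2)*h^3 + 2*h^3 - 15*h^2/4 + 2*sqrt(2)*h^2 - 15*sqrt(2)*h/4 - 9*h/4 - 9*sqrt(2)/4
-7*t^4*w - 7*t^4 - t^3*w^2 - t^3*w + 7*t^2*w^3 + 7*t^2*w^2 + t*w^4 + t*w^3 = (-t + w)*(t + w)*(7*t + w)*(t*w + t)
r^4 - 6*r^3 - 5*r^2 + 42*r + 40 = (r - 5)*(r - 4)*(r + 1)*(r + 2)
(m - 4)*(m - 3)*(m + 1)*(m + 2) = m^4 - 4*m^3 - 7*m^2 + 22*m + 24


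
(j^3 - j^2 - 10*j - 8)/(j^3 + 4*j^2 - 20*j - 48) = (j + 1)/(j + 6)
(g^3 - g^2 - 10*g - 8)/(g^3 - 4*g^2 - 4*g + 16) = (g + 1)/(g - 2)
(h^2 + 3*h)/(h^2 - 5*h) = (h + 3)/(h - 5)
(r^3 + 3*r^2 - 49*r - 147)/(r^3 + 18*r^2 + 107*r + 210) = (r^2 - 4*r - 21)/(r^2 + 11*r + 30)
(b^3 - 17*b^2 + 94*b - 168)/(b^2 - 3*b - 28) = (b^2 - 10*b + 24)/(b + 4)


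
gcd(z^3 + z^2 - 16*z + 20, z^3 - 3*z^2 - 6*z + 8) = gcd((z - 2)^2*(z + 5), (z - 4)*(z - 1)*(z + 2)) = 1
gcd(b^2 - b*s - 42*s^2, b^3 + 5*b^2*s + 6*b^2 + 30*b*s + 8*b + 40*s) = 1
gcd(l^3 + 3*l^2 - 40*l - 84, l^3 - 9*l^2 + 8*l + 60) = l^2 - 4*l - 12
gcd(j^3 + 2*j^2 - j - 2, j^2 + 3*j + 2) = j^2 + 3*j + 2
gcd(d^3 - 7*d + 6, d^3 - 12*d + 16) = d - 2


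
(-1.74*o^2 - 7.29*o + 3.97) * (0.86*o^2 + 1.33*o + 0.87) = -1.4964*o^4 - 8.5836*o^3 - 7.7953*o^2 - 1.0622*o + 3.4539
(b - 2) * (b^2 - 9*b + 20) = b^3 - 11*b^2 + 38*b - 40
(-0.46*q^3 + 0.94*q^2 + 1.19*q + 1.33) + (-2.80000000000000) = -0.46*q^3 + 0.94*q^2 + 1.19*q - 1.47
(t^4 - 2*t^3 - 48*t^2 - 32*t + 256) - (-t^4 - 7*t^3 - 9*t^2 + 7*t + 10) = 2*t^4 + 5*t^3 - 39*t^2 - 39*t + 246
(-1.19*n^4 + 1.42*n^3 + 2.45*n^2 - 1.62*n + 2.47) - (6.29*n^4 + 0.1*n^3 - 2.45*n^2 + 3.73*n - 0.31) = -7.48*n^4 + 1.32*n^3 + 4.9*n^2 - 5.35*n + 2.78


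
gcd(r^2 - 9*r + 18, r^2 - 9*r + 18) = r^2 - 9*r + 18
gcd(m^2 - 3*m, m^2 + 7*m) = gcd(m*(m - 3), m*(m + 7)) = m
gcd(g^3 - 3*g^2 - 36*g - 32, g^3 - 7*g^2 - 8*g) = g^2 - 7*g - 8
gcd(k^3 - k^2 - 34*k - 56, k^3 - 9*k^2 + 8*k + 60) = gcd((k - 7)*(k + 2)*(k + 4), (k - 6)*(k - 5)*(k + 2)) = k + 2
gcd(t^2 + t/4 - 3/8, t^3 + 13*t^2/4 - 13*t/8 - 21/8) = t + 3/4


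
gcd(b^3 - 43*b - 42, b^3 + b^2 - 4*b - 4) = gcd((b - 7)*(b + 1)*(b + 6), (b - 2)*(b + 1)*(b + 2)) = b + 1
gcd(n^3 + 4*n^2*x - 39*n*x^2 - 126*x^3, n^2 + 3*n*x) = n + 3*x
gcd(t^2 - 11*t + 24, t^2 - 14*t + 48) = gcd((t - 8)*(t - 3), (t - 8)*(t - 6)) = t - 8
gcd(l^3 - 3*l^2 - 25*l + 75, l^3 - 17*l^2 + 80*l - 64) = 1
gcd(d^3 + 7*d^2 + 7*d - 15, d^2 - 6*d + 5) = d - 1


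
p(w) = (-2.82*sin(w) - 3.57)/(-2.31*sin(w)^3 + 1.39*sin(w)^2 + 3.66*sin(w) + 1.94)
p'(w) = (-2.82*sin(w) - 3.57)*(6.93*sin(w)^2*cos(w) - 2.78*sin(w)*cos(w) - 3.66*cos(w))/(-2.31*sin(w)^3 + 1.39*sin(w)^2 + 3.66*sin(w) + 1.94)^2 - 2.82*cos(w)/(-2.31*sin(w)^3 + 1.39*sin(w)^2 + 3.66*sin(w) + 1.94) = (-13.0284*sin(w)^3 - 20.8203*sin(w)^2 + 9.9246*sin(w) + 7.5954)*cos(w)/(5.3361*sin(w)^6 - 6.4218*sin(w)^5 - 14.9771*sin(w)^4 + 1.212*sin(w)^3 + 18.7888*sin(w)^2 + 14.2008*sin(w) + 3.7636)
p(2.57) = -1.29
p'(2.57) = -0.26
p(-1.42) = -0.41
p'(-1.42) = -0.41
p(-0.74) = -2.05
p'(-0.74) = -5.11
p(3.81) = -2.41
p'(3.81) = 4.75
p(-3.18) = -1.77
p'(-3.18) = -1.83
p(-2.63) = -2.91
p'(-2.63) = 1.12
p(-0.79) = -1.80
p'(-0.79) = -4.93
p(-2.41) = -2.10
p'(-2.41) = 5.11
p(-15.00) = -2.22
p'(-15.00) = 5.06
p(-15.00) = -2.22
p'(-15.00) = 5.06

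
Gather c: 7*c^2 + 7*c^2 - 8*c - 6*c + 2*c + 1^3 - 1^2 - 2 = 14*c^2 - 12*c - 2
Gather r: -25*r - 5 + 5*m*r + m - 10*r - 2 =m + r*(5*m - 35) - 7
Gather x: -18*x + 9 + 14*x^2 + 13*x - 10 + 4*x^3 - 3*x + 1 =4*x^3 + 14*x^2 - 8*x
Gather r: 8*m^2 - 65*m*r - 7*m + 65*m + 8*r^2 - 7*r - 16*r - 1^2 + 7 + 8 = 8*m^2 + 58*m + 8*r^2 + r*(-65*m - 23) + 14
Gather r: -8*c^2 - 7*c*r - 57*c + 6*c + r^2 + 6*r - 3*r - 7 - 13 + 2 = -8*c^2 - 51*c + r^2 + r*(3 - 7*c) - 18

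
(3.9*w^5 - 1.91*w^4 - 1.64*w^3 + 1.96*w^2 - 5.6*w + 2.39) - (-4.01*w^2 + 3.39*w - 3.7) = 3.9*w^5 - 1.91*w^4 - 1.64*w^3 + 5.97*w^2 - 8.99*w + 6.09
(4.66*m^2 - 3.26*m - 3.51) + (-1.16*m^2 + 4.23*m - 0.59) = 3.5*m^2 + 0.970000000000001*m - 4.1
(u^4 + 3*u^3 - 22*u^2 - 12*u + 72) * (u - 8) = u^5 - 5*u^4 - 46*u^3 + 164*u^2 + 168*u - 576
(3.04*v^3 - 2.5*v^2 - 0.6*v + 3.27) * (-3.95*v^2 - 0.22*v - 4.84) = -12.008*v^5 + 9.2062*v^4 - 11.7936*v^3 - 0.684500000000001*v^2 + 2.1846*v - 15.8268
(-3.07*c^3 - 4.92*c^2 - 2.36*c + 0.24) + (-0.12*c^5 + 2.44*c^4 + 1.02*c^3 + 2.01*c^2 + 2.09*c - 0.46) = -0.12*c^5 + 2.44*c^4 - 2.05*c^3 - 2.91*c^2 - 0.27*c - 0.22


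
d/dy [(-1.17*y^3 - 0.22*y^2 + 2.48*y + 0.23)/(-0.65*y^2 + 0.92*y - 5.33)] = (0.7605*y^4 - 2.1528*y^3 + 20.1179*y^2 + 2.6442*y - 13.43)/(0.4225*y^4 - 1.196*y^3 + 7.7754*y^2 - 9.8072*y + 28.4089)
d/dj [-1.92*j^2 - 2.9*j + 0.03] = -3.84*j - 2.9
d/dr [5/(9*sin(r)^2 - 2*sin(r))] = 10*(-9/tan(r) + cos(r)/sin(r)^2)/(9*sin(r) - 2)^2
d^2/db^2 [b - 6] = 0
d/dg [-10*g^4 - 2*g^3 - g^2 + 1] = 2*g*(-20*g^2 - 3*g - 1)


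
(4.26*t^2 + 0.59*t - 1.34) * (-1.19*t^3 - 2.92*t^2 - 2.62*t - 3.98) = -5.0694*t^5 - 13.1413*t^4 - 11.2894*t^3 - 14.5878*t^2 + 1.1626*t + 5.3332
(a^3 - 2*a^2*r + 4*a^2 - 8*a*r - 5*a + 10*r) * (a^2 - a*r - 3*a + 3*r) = a^5 - 3*a^4*r + a^4 + 2*a^3*r^2 - 3*a^3*r - 17*a^3 + 2*a^2*r^2 + 51*a^2*r + 15*a^2 - 34*a*r^2 - 45*a*r + 30*r^2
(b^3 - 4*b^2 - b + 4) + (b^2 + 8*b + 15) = b^3 - 3*b^2 + 7*b + 19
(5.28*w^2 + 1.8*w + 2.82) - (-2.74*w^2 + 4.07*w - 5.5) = 8.02*w^2 - 2.27*w + 8.32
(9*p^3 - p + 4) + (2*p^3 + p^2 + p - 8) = 11*p^3 + p^2 - 4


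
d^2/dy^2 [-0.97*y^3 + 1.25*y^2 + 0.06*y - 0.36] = 2.5 - 5.82*y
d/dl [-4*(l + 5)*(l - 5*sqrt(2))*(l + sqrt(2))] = -12*l^2 - 40*l + 32*sqrt(2)*l + 40 + 80*sqrt(2)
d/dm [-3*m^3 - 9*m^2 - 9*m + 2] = -9*m^2 - 18*m - 9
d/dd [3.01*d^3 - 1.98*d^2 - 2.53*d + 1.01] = 9.03*d^2 - 3.96*d - 2.53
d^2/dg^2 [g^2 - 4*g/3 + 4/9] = 2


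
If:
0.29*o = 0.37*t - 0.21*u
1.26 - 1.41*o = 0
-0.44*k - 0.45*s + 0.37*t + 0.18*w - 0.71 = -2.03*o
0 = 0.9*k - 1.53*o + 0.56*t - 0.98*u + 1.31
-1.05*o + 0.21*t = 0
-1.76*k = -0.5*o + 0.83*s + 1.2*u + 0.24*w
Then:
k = 4.51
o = 0.89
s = -10.09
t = 4.47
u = 6.64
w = -29.52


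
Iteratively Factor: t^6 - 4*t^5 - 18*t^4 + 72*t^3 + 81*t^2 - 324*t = (t + 3)*(t^5 - 7*t^4 + 3*t^3 + 63*t^2 - 108*t) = (t - 3)*(t + 3)*(t^4 - 4*t^3 - 9*t^2 + 36*t) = (t - 3)^2*(t + 3)*(t^3 - t^2 - 12*t) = (t - 4)*(t - 3)^2*(t + 3)*(t^2 + 3*t) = t*(t - 4)*(t - 3)^2*(t + 3)*(t + 3)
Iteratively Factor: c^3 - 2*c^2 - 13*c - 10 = (c + 1)*(c^2 - 3*c - 10) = (c - 5)*(c + 1)*(c + 2)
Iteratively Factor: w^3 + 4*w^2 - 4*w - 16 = (w + 2)*(w^2 + 2*w - 8) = (w + 2)*(w + 4)*(w - 2)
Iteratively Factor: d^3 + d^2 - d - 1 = (d + 1)*(d^2 - 1) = (d - 1)*(d + 1)*(d + 1)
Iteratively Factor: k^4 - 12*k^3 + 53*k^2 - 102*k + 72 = (k - 3)*(k^3 - 9*k^2 + 26*k - 24) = (k - 3)*(k - 2)*(k^2 - 7*k + 12) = (k - 4)*(k - 3)*(k - 2)*(k - 3)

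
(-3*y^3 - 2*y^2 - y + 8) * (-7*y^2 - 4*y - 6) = 21*y^5 + 26*y^4 + 33*y^3 - 40*y^2 - 26*y - 48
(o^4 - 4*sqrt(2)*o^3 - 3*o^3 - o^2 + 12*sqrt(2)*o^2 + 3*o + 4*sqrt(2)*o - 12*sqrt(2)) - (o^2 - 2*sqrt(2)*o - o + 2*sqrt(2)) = o^4 - 4*sqrt(2)*o^3 - 3*o^3 - 2*o^2 + 12*sqrt(2)*o^2 + 4*o + 6*sqrt(2)*o - 14*sqrt(2)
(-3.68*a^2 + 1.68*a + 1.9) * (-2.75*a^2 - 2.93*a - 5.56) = 10.12*a^4 + 6.1624*a^3 + 10.3134*a^2 - 14.9078*a - 10.564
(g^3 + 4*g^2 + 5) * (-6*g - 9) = -6*g^4 - 33*g^3 - 36*g^2 - 30*g - 45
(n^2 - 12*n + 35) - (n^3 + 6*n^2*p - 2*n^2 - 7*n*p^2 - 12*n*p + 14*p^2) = -n^3 - 6*n^2*p + 3*n^2 + 7*n*p^2 + 12*n*p - 12*n - 14*p^2 + 35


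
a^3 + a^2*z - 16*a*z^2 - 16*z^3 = (a - 4*z)*(a + z)*(a + 4*z)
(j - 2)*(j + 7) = j^2 + 5*j - 14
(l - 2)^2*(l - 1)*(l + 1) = l^4 - 4*l^3 + 3*l^2 + 4*l - 4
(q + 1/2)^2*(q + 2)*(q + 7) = q^4 + 10*q^3 + 93*q^2/4 + 65*q/4 + 7/2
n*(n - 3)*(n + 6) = n^3 + 3*n^2 - 18*n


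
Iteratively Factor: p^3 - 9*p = (p + 3)*(p^2 - 3*p) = (p - 3)*(p + 3)*(p)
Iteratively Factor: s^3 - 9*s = (s)*(s^2 - 9) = s*(s - 3)*(s + 3)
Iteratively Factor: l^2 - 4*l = (l - 4)*(l)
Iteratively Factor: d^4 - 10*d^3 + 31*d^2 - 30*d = (d)*(d^3 - 10*d^2 + 31*d - 30) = d*(d - 3)*(d^2 - 7*d + 10) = d*(d - 3)*(d - 2)*(d - 5)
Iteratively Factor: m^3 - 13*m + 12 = (m - 3)*(m^2 + 3*m - 4) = (m - 3)*(m + 4)*(m - 1)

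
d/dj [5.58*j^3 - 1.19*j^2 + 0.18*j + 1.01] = 16.74*j^2 - 2.38*j + 0.18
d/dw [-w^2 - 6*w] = -2*w - 6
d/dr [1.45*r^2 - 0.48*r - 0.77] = 2.9*r - 0.48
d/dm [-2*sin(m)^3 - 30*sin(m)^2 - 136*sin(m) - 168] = 2*(-30*sin(m) + 3*cos(m)^2 - 71)*cos(m)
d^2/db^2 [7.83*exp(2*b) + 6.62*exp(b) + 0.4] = (31.32*exp(b) + 6.62)*exp(b)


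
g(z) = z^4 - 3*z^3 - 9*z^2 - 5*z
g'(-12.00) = -7997.00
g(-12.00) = 24684.00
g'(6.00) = 427.00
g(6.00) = 294.00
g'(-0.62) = 1.75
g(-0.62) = 0.50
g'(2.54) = -43.24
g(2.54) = -78.30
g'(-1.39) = -8.11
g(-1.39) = 1.35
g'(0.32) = -11.55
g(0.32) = -2.61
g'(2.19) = -45.57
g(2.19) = -62.62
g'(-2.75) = -106.75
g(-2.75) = 65.27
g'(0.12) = -7.28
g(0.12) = -0.73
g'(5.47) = 281.92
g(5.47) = 107.62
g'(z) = 4*z^3 - 9*z^2 - 18*z - 5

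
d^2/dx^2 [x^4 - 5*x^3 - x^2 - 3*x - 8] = 12*x^2 - 30*x - 2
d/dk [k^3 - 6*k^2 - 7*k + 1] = 3*k^2 - 12*k - 7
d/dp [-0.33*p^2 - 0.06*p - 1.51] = -0.66*p - 0.06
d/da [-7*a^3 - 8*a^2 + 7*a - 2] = -21*a^2 - 16*a + 7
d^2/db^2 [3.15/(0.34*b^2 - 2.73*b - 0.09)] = (0.72828*b^2 - 5.84766*b - 3.15*(0.68*b - 2.73)*(1.36*b - 5.46) - 0.19278)/(-0.34*b^2 + 2.73*b + 0.09)^3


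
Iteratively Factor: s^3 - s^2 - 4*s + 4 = (s - 2)*(s^2 + s - 2) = (s - 2)*(s - 1)*(s + 2)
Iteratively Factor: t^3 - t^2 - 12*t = (t - 4)*(t^2 + 3*t) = (t - 4)*(t + 3)*(t)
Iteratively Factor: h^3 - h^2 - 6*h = (h)*(h^2 - h - 6) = h*(h + 2)*(h - 3)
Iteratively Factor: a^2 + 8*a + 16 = (a + 4)*(a + 4)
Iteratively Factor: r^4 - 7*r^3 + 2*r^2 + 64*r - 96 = (r + 3)*(r^3 - 10*r^2 + 32*r - 32) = (r - 2)*(r + 3)*(r^2 - 8*r + 16) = (r - 4)*(r - 2)*(r + 3)*(r - 4)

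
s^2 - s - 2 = (s - 2)*(s + 1)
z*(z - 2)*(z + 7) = z^3 + 5*z^2 - 14*z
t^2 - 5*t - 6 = (t - 6)*(t + 1)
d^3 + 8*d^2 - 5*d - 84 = (d - 3)*(d + 4)*(d + 7)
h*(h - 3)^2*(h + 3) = h^4 - 3*h^3 - 9*h^2 + 27*h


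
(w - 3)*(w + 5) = w^2 + 2*w - 15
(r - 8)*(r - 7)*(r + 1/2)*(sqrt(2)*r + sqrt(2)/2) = sqrt(2)*r^4 - 14*sqrt(2)*r^3 + 165*sqrt(2)*r^2/4 + 209*sqrt(2)*r/4 + 14*sqrt(2)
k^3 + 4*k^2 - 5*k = k*(k - 1)*(k + 5)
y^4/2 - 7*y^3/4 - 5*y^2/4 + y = y*(y/2 + 1/2)*(y - 4)*(y - 1/2)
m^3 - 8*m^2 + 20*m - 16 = (m - 4)*(m - 2)^2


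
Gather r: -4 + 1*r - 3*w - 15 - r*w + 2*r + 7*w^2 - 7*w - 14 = r*(3 - w) + 7*w^2 - 10*w - 33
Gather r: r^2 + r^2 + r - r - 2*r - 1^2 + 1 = 2*r^2 - 2*r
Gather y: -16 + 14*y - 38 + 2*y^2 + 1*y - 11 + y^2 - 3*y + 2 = 3*y^2 + 12*y - 63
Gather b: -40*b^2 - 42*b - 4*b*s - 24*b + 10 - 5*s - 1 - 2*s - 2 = -40*b^2 + b*(-4*s - 66) - 7*s + 7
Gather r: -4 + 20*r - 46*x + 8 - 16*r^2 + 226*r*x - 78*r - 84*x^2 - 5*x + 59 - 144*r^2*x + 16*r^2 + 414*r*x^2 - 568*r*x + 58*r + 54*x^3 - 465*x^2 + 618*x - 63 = -144*r^2*x + r*(414*x^2 - 342*x) + 54*x^3 - 549*x^2 + 567*x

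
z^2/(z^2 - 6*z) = z/(z - 6)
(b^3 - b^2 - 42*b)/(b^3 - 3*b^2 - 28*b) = (b + 6)/(b + 4)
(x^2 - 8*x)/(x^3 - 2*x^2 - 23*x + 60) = x*(x - 8)/(x^3 - 2*x^2 - 23*x + 60)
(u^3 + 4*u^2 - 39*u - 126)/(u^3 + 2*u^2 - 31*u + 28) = (u^2 - 3*u - 18)/(u^2 - 5*u + 4)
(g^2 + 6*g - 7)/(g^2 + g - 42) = (g - 1)/(g - 6)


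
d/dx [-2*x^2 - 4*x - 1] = -4*x - 4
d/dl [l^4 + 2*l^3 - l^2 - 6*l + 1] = 4*l^3 + 6*l^2 - 2*l - 6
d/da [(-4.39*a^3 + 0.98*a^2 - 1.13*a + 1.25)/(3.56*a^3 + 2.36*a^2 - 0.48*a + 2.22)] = (-13.8492*a^4 + 12.26*a^3 - 40.391*a^2 - 1.5488*a - 1.9086)/(12.6736*a^6 + 16.8032*a^5 + 2.152*a^4 + 13.5408*a^3 + 10.7088*a^2 - 2.1312*a + 4.9284)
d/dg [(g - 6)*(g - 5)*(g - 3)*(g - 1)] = 4*g^3 - 45*g^2 + 154*g - 153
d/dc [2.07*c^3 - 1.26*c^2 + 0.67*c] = 6.21*c^2 - 2.52*c + 0.67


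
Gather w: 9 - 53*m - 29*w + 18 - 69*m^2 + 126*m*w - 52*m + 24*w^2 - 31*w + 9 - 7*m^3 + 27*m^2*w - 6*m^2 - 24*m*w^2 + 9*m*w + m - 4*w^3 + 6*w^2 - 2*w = -7*m^3 - 75*m^2 - 104*m - 4*w^3 + w^2*(30 - 24*m) + w*(27*m^2 + 135*m - 62) + 36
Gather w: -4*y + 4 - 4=-4*y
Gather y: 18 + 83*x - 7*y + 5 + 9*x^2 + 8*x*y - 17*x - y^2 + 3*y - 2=9*x^2 + 66*x - y^2 + y*(8*x - 4) + 21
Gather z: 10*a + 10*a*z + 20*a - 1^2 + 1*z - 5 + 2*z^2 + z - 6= 30*a + 2*z^2 + z*(10*a + 2) - 12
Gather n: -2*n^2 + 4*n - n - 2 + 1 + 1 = -2*n^2 + 3*n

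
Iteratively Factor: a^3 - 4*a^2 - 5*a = (a)*(a^2 - 4*a - 5) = a*(a - 5)*(a + 1)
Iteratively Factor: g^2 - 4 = (g - 2)*(g + 2)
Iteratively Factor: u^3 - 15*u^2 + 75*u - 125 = (u - 5)*(u^2 - 10*u + 25) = (u - 5)^2*(u - 5)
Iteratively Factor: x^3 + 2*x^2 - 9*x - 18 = (x + 2)*(x^2 - 9) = (x - 3)*(x + 2)*(x + 3)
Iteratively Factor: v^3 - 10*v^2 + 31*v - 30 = (v - 3)*(v^2 - 7*v + 10) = (v - 3)*(v - 2)*(v - 5)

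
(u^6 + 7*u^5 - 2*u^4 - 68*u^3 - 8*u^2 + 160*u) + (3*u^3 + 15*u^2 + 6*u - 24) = u^6 + 7*u^5 - 2*u^4 - 65*u^3 + 7*u^2 + 166*u - 24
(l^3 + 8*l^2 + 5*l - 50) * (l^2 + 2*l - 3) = l^5 + 10*l^4 + 18*l^3 - 64*l^2 - 115*l + 150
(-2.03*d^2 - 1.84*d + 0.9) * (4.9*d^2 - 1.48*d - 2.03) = -9.947*d^4 - 6.0116*d^3 + 11.2541*d^2 + 2.4032*d - 1.827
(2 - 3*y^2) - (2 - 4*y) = -3*y^2 + 4*y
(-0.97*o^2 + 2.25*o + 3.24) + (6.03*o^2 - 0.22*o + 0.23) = 5.06*o^2 + 2.03*o + 3.47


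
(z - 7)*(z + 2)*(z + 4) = z^3 - z^2 - 34*z - 56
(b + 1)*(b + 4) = b^2 + 5*b + 4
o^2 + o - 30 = (o - 5)*(o + 6)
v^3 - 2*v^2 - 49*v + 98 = (v - 7)*(v - 2)*(v + 7)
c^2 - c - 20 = (c - 5)*(c + 4)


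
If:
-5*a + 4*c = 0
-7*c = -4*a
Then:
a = 0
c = 0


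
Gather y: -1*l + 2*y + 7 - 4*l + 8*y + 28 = -5*l + 10*y + 35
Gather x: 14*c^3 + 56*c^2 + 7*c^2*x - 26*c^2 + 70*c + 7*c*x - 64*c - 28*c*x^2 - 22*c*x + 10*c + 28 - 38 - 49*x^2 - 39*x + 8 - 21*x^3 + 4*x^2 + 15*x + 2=14*c^3 + 30*c^2 + 16*c - 21*x^3 + x^2*(-28*c - 45) + x*(7*c^2 - 15*c - 24)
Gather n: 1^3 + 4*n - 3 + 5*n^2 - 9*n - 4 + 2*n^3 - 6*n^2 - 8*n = 2*n^3 - n^2 - 13*n - 6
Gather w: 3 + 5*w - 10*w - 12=-5*w - 9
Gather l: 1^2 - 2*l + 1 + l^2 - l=l^2 - 3*l + 2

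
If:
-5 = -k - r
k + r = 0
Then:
No Solution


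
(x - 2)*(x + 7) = x^2 + 5*x - 14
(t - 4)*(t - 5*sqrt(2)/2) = t^2 - 4*t - 5*sqrt(2)*t/2 + 10*sqrt(2)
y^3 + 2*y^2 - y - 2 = (y - 1)*(y + 1)*(y + 2)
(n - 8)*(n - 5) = n^2 - 13*n + 40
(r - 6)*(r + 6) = r^2 - 36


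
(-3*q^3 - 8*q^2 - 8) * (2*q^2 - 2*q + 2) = -6*q^5 - 10*q^4 + 10*q^3 - 32*q^2 + 16*q - 16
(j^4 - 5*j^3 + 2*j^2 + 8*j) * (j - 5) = j^5 - 10*j^4 + 27*j^3 - 2*j^2 - 40*j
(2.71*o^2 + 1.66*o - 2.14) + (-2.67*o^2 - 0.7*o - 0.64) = 0.04*o^2 + 0.96*o - 2.78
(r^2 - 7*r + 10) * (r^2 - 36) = r^4 - 7*r^3 - 26*r^2 + 252*r - 360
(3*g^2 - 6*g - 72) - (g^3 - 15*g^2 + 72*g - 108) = -g^3 + 18*g^2 - 78*g + 36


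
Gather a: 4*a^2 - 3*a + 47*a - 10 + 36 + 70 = 4*a^2 + 44*a + 96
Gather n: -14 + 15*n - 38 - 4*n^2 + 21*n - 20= -4*n^2 + 36*n - 72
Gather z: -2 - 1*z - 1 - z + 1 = -2*z - 2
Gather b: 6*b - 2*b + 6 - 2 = 4*b + 4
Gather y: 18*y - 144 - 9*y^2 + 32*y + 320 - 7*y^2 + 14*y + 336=-16*y^2 + 64*y + 512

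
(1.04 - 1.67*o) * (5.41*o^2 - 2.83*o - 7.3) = -9.0347*o^3 + 10.3525*o^2 + 9.2478*o - 7.592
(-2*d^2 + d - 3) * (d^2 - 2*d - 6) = -2*d^4 + 5*d^3 + 7*d^2 + 18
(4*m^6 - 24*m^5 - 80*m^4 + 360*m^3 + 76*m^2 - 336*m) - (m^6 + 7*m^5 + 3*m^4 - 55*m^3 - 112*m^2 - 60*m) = 3*m^6 - 31*m^5 - 83*m^4 + 415*m^3 + 188*m^2 - 276*m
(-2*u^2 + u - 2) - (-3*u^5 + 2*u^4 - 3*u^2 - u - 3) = 3*u^5 - 2*u^4 + u^2 + 2*u + 1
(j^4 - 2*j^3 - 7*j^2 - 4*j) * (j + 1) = j^5 - j^4 - 9*j^3 - 11*j^2 - 4*j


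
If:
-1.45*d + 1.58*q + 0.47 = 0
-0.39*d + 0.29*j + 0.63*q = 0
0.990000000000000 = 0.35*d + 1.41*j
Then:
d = -0.14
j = 0.74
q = -0.43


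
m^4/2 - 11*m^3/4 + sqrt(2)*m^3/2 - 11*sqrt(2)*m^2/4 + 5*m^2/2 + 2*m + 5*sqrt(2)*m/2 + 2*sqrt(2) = (m/2 + sqrt(2)/2)*(m - 4)*(m - 2)*(m + 1/2)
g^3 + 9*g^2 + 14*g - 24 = (g - 1)*(g + 4)*(g + 6)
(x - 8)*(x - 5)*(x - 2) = x^3 - 15*x^2 + 66*x - 80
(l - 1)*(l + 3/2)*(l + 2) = l^3 + 5*l^2/2 - l/2 - 3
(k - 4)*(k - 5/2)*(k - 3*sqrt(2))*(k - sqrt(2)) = k^4 - 13*k^3/2 - 4*sqrt(2)*k^3 + 16*k^2 + 26*sqrt(2)*k^2 - 40*sqrt(2)*k - 39*k + 60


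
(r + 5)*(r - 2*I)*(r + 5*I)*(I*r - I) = I*r^4 - 3*r^3 + 4*I*r^3 - 12*r^2 + 5*I*r^2 + 15*r + 40*I*r - 50*I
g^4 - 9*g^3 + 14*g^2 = g^2*(g - 7)*(g - 2)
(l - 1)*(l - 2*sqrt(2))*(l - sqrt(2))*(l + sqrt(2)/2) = l^4 - 5*sqrt(2)*l^3/2 - l^3 + l^2 + 5*sqrt(2)*l^2/2 - l + 2*sqrt(2)*l - 2*sqrt(2)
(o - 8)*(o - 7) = o^2 - 15*o + 56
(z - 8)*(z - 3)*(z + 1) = z^3 - 10*z^2 + 13*z + 24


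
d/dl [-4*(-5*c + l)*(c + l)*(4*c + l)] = 84*c^2 - 12*l^2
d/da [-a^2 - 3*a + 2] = -2*a - 3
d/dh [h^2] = 2*h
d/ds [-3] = 0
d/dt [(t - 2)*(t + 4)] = 2*t + 2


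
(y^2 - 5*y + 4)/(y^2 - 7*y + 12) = (y - 1)/(y - 3)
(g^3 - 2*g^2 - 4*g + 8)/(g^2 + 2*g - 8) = (g^2 - 4)/(g + 4)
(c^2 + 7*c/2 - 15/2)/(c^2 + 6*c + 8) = (2*c^2 + 7*c - 15)/(2*(c^2 + 6*c + 8))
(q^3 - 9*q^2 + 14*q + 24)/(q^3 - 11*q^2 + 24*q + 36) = (q - 4)/(q - 6)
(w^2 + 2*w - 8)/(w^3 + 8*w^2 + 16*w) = (w - 2)/(w*(w + 4))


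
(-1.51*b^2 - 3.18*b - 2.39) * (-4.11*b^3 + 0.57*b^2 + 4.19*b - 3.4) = 6.2061*b^5 + 12.2091*b^4 + 1.6834*b^3 - 9.5525*b^2 + 0.797899999999998*b + 8.126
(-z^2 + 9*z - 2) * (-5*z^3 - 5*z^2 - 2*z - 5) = 5*z^5 - 40*z^4 - 33*z^3 - 3*z^2 - 41*z + 10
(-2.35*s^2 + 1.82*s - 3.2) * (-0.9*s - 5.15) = 2.115*s^3 + 10.4645*s^2 - 6.493*s + 16.48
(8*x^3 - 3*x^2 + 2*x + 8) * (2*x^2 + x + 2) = 16*x^5 + 2*x^4 + 17*x^3 + 12*x^2 + 12*x + 16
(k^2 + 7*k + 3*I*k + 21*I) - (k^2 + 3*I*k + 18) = 7*k - 18 + 21*I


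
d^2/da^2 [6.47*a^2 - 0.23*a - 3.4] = 12.9400000000000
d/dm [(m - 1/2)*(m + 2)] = 2*m + 3/2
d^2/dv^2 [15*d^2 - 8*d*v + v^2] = 2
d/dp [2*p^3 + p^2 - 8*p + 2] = 6*p^2 + 2*p - 8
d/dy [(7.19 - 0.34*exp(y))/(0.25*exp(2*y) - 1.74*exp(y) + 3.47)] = (0.085*exp(2*y) - 3.595*exp(y) + 11.3308)*exp(y)/(0.0625*exp(4*y) - 0.87*exp(3*y) + 4.7626*exp(2*y) - 12.0756*exp(y) + 12.0409)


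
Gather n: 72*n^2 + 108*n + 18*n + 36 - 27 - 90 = 72*n^2 + 126*n - 81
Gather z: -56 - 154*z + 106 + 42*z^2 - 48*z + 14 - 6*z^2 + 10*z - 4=36*z^2 - 192*z + 60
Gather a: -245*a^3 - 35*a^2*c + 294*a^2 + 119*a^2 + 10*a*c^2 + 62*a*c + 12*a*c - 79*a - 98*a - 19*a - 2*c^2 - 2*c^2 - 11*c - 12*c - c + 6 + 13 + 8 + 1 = -245*a^3 + a^2*(413 - 35*c) + a*(10*c^2 + 74*c - 196) - 4*c^2 - 24*c + 28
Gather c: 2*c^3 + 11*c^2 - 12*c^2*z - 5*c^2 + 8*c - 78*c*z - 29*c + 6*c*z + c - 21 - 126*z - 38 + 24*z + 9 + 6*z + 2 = 2*c^3 + c^2*(6 - 12*z) + c*(-72*z - 20) - 96*z - 48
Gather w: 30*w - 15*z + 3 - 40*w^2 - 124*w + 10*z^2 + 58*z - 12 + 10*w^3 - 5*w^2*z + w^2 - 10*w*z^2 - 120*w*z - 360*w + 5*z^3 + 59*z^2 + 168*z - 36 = 10*w^3 + w^2*(-5*z - 39) + w*(-10*z^2 - 120*z - 454) + 5*z^3 + 69*z^2 + 211*z - 45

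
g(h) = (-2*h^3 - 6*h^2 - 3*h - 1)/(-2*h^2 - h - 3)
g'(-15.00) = 1.00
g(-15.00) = -12.43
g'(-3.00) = 0.90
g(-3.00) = -0.44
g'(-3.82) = 0.97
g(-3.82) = -1.21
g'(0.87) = 1.88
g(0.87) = 1.76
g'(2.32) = 1.33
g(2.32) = 4.06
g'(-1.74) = 0.42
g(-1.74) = 0.47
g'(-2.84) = 0.87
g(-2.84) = -0.30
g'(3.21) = 1.19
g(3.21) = 5.17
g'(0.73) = 1.90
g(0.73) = 1.49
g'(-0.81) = -0.53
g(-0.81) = 0.41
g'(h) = (4*h + 1)*(-2*h^3 - 6*h^2 - 3*h - 1)/(-2*h^2 - h - 3)^2 + (-6*h^2 - 12*h - 3)/(-2*h^2 - h - 3)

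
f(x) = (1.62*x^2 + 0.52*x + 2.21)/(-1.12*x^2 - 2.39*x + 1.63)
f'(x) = (2.24*x + 2.39)*(1.62*x^2 + 0.52*x + 2.21)/(-1.12*x^2 - 2.39*x + 1.63)^2 + (3.24*x + 0.52)/(-1.12*x^2 - 2.39*x + 1.63) = (-3.2894*x^2 + 10.2316*x + 6.1295)/(1.2544*x^4 + 5.3536*x^3 + 2.0609*x^2 - 7.7914*x + 2.6569)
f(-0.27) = 1.00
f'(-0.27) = 0.65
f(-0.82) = 1.01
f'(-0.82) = -0.56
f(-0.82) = 1.01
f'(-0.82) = -0.56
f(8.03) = -1.23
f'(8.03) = -0.02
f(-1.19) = 1.35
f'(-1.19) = -1.28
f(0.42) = 6.33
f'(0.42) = 53.59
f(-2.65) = 124.20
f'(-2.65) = -4562.20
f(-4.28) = -3.43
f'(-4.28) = -1.31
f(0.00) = 1.36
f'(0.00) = 2.31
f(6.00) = -1.20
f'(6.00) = -0.02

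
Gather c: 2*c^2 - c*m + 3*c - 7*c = 2*c^2 + c*(-m - 4)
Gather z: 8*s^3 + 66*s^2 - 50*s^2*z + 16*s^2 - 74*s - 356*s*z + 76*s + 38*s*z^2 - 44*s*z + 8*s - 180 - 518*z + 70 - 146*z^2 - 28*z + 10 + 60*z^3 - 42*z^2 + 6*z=8*s^3 + 82*s^2 + 10*s + 60*z^3 + z^2*(38*s - 188) + z*(-50*s^2 - 400*s - 540) - 100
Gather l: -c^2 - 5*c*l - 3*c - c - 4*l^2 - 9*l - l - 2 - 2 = -c^2 - 4*c - 4*l^2 + l*(-5*c - 10) - 4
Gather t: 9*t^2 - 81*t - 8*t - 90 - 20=9*t^2 - 89*t - 110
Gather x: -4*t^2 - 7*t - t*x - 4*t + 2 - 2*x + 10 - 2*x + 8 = -4*t^2 - 11*t + x*(-t - 4) + 20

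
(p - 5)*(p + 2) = p^2 - 3*p - 10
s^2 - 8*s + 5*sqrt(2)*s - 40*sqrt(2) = (s - 8)*(s + 5*sqrt(2))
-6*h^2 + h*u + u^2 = (-2*h + u)*(3*h + u)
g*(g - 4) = g^2 - 4*g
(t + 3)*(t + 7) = t^2 + 10*t + 21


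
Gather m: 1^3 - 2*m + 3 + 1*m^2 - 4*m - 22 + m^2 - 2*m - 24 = 2*m^2 - 8*m - 42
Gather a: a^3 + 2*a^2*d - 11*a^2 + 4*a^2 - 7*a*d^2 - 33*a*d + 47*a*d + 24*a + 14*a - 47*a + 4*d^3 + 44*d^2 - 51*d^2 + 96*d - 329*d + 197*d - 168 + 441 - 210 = a^3 + a^2*(2*d - 7) + a*(-7*d^2 + 14*d - 9) + 4*d^3 - 7*d^2 - 36*d + 63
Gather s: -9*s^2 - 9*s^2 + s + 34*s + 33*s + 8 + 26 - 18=-18*s^2 + 68*s + 16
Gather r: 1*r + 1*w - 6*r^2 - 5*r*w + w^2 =-6*r^2 + r*(1 - 5*w) + w^2 + w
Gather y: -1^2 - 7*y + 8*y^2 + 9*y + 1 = 8*y^2 + 2*y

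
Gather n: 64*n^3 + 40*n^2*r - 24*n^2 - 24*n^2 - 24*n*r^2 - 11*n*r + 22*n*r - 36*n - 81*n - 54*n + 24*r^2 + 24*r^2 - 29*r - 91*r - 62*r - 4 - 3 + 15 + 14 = 64*n^3 + n^2*(40*r - 48) + n*(-24*r^2 + 11*r - 171) + 48*r^2 - 182*r + 22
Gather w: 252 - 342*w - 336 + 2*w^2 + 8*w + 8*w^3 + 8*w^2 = 8*w^3 + 10*w^2 - 334*w - 84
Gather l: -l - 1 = -l - 1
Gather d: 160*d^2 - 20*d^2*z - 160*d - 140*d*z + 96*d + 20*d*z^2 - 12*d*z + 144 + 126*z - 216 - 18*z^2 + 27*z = d^2*(160 - 20*z) + d*(20*z^2 - 152*z - 64) - 18*z^2 + 153*z - 72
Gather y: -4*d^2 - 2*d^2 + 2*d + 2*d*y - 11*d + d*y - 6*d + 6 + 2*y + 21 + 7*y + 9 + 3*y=-6*d^2 - 15*d + y*(3*d + 12) + 36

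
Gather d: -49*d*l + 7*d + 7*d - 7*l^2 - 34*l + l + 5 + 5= d*(14 - 49*l) - 7*l^2 - 33*l + 10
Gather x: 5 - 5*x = 5 - 5*x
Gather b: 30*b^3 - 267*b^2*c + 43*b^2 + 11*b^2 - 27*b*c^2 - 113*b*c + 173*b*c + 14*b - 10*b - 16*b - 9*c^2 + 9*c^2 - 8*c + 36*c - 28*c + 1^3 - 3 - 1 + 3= 30*b^3 + b^2*(54 - 267*c) + b*(-27*c^2 + 60*c - 12)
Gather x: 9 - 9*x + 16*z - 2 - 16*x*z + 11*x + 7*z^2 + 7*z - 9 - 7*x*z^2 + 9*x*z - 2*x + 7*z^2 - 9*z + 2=x*(-7*z^2 - 7*z) + 14*z^2 + 14*z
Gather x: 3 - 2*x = 3 - 2*x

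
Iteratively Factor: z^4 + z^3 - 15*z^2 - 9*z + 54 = (z + 3)*(z^3 - 2*z^2 - 9*z + 18) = (z + 3)^2*(z^2 - 5*z + 6) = (z - 3)*(z + 3)^2*(z - 2)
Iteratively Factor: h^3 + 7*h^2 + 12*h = (h + 3)*(h^2 + 4*h) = h*(h + 3)*(h + 4)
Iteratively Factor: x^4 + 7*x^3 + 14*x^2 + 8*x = (x + 1)*(x^3 + 6*x^2 + 8*x) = (x + 1)*(x + 2)*(x^2 + 4*x) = x*(x + 1)*(x + 2)*(x + 4)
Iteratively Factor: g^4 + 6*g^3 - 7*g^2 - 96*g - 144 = (g - 4)*(g^3 + 10*g^2 + 33*g + 36) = (g - 4)*(g + 3)*(g^2 + 7*g + 12) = (g - 4)*(g + 3)*(g + 4)*(g + 3)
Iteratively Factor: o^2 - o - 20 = (o + 4)*(o - 5)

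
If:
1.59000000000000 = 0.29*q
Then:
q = 5.48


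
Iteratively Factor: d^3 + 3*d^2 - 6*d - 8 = (d + 1)*(d^2 + 2*d - 8) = (d + 1)*(d + 4)*(d - 2)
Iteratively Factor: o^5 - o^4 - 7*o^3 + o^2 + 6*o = (o - 1)*(o^4 - 7*o^2 - 6*o) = (o - 1)*(o + 1)*(o^3 - o^2 - 6*o) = o*(o - 1)*(o + 1)*(o^2 - o - 6) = o*(o - 3)*(o - 1)*(o + 1)*(o + 2)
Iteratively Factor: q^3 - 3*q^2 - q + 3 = (q - 3)*(q^2 - 1) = (q - 3)*(q - 1)*(q + 1)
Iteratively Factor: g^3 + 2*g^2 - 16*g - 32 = (g - 4)*(g^2 + 6*g + 8) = (g - 4)*(g + 4)*(g + 2)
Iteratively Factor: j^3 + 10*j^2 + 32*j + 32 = (j + 2)*(j^2 + 8*j + 16) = (j + 2)*(j + 4)*(j + 4)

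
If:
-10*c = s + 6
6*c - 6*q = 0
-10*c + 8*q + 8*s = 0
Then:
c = -24/41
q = -24/41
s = -6/41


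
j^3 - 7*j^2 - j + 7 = (j - 7)*(j - 1)*(j + 1)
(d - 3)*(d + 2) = d^2 - d - 6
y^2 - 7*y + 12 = (y - 4)*(y - 3)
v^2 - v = v*(v - 1)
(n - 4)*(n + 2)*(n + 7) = n^3 + 5*n^2 - 22*n - 56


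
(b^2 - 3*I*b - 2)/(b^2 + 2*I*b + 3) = (b - 2*I)/(b + 3*I)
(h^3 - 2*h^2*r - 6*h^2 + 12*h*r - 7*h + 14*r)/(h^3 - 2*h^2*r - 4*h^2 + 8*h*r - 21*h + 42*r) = (h + 1)/(h + 3)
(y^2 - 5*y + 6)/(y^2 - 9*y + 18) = (y - 2)/(y - 6)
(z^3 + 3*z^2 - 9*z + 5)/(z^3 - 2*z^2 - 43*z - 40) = (z^2 - 2*z + 1)/(z^2 - 7*z - 8)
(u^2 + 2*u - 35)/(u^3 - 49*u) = (u - 5)/(u*(u - 7))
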